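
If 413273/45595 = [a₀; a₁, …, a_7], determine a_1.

15

413273 ÷ 45595 → quotient 9, remainder 2918
45595 ÷ 2918 → quotient 15, remainder 1825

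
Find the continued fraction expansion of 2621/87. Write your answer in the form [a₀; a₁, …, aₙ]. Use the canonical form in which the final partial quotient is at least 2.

[30; 7, 1, 10]

⌊2621/87⌋ = 30, remainder 11
⌊87/11⌋ = 7, remainder 10
⌊11/10⌋ = 1, remainder 1
⌊10/1⌋ = 10, remainder 0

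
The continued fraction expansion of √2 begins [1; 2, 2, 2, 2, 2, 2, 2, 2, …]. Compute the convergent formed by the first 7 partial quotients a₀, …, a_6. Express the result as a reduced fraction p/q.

Use the convergent recurrence hₖ = aₖ·hₖ₋₁ + hₖ₋₂ (and likewise for the denominators kₖ):
a_0 = 1: 1/1
a_1 = 2: 3/2
a_2 = 2: 7/5
a_3 = 2: 17/12
a_4 = 2: 41/29
a_5 = 2: 99/70
a_6 = 2: 239/169

239/169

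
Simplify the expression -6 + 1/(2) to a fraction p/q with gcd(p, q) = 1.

-11/2

a_0 = -6: -6/1
a_1 = 2: -11/2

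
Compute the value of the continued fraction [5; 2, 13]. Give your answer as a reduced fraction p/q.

Work from the innermost term outward:
Start with 13.
2 + 1/(13/1) = 2 + 1/13 = 27/13
5 + 1/(27/13) = 5 + 13/27 = 148/27

148/27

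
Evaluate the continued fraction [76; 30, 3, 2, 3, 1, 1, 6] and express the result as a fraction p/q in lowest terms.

831421/10935

Start with 6.
1 + 1/(6/1) = 1 + 1/6 = 7/6
1 + 1/(7/6) = 1 + 6/7 = 13/7
3 + 1/(13/7) = 3 + 7/13 = 46/13
2 + 1/(46/13) = 2 + 13/46 = 105/46
3 + 1/(105/46) = 3 + 46/105 = 361/105
30 + 1/(361/105) = 30 + 105/361 = 10935/361
76 + 1/(10935/361) = 76 + 361/10935 = 831421/10935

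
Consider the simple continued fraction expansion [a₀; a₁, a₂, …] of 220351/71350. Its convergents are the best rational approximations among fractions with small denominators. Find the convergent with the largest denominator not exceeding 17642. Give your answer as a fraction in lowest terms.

List convergents until the denominator exceeds the bound:
a_0 = 3: 3/1  (≤ bound)
a_1 = 11: 34/11  (≤ bound)
a_2 = 3: 105/34  (≤ bound)
a_3 = 11: 1189/385  (≤ bound)
a_4 = 12: 14373/4654  (≤ bound)
a_5 = 3: 44308/14347  (≤ bound)
a_6 = 1: 58681/19001  (> 17642, stop)

44308/14347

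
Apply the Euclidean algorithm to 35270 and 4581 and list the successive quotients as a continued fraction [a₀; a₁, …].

[7; 1, 2, 3, 12, 12, 3]

Apply division with remainder until the remainder is 0:
⌊35270/4581⌋ = 7, remainder 3203
⌊4581/3203⌋ = 1, remainder 1378
⌊3203/1378⌋ = 2, remainder 447
⌊1378/447⌋ = 3, remainder 37
⌊447/37⌋ = 12, remainder 3
⌊37/3⌋ = 12, remainder 1
⌊3/1⌋ = 3, remainder 0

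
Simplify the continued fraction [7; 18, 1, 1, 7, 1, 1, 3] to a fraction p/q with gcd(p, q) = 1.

14771/2094

Start with 3.
1 + 1/(3/1) = 1 + 1/3 = 4/3
1 + 1/(4/3) = 1 + 3/4 = 7/4
7 + 1/(7/4) = 7 + 4/7 = 53/7
1 + 1/(53/7) = 1 + 7/53 = 60/53
1 + 1/(60/53) = 1 + 53/60 = 113/60
18 + 1/(113/60) = 18 + 60/113 = 2094/113
7 + 1/(2094/113) = 7 + 113/2094 = 14771/2094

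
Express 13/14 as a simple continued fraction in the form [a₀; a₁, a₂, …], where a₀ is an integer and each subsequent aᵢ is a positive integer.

⌊13/14⌋ = 0, remainder 13
⌊14/13⌋ = 1, remainder 1
⌊13/1⌋ = 13, remainder 0

[0; 1, 13]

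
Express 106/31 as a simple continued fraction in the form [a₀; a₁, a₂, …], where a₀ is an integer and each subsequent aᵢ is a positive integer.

⌊106/31⌋ = 3, remainder 13
⌊31/13⌋ = 2, remainder 5
⌊13/5⌋ = 2, remainder 3
⌊5/3⌋ = 1, remainder 2
⌊3/2⌋ = 1, remainder 1
⌊2/1⌋ = 2, remainder 0

[3; 2, 2, 1, 1, 2]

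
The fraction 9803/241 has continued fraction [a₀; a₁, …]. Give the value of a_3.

11

9803 ÷ 241 → quotient 40, remainder 163
241 ÷ 163 → quotient 1, remainder 78
163 ÷ 78 → quotient 2, remainder 7
78 ÷ 7 → quotient 11, remainder 1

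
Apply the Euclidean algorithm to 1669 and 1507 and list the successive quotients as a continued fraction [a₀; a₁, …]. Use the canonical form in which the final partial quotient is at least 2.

[1; 9, 3, 3, 3, 1, 3]

Repeatedly divide and take the remainder:
1669 ÷ 1507 → quotient 1, remainder 162
1507 ÷ 162 → quotient 9, remainder 49
162 ÷ 49 → quotient 3, remainder 15
49 ÷ 15 → quotient 3, remainder 4
15 ÷ 4 → quotient 3, remainder 3
4 ÷ 3 → quotient 1, remainder 1
3 ÷ 1 → quotient 3, remainder 0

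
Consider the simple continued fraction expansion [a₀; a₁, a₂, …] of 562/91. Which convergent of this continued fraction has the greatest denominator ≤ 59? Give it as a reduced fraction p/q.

a_0 = 6: 6/1  (≤ bound)
a_1 = 5: 31/5  (≤ bound)
a_2 = 1: 37/6  (≤ bound)
a_3 = 2: 105/17  (≤ bound)
a_4 = 5: 562/91  (> 59, stop)

105/17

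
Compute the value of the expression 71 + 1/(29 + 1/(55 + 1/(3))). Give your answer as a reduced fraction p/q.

Build up convergents one term at a time:
a_0 = 71: 71/1
a_1 = 29: 2060/29
a_2 = 55: 113371/1596
a_3 = 3: 342173/4817

342173/4817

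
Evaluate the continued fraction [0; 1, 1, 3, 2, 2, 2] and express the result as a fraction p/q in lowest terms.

Starting at the tail and folding back:
Start with 2.
2 + 1/(2/1) = 2 + 1/2 = 5/2
2 + 1/(5/2) = 2 + 2/5 = 12/5
3 + 1/(12/5) = 3 + 5/12 = 41/12
1 + 1/(41/12) = 1 + 12/41 = 53/41
1 + 1/(53/41) = 1 + 41/53 = 94/53
0 + 1/(94/53) = 0 + 53/94 = 53/94

53/94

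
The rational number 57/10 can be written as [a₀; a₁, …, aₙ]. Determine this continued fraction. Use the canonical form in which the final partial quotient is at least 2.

[5; 1, 2, 3]

Run the Euclidean algorithm, recording each quotient:
⌊57/10⌋ = 5, remainder 7
⌊10/7⌋ = 1, remainder 3
⌊7/3⌋ = 2, remainder 1
⌊3/1⌋ = 3, remainder 0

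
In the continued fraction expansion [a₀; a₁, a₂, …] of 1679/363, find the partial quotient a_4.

Repeatedly divide and take the remainder:
1679 = 4·363 + 227, so a_0 = 4
363 = 1·227 + 136, so a_1 = 1
227 = 1·136 + 91, so a_2 = 1
136 = 1·91 + 45, so a_3 = 1
91 = 2·45 + 1, so a_4 = 2

2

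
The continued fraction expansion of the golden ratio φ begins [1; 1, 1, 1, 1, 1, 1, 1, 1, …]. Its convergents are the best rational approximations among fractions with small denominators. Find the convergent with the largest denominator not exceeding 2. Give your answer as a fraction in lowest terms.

List convergents until the denominator exceeds the bound:
a_0 = 1: 1/1  (≤ bound)
a_1 = 1: 2/1  (≤ bound)
a_2 = 1: 3/2  (≤ bound)
a_3 = 1: 5/3  (> 2, stop)

3/2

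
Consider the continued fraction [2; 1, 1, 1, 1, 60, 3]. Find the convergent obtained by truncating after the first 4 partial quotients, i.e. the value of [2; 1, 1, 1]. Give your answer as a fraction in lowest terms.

a_0 = 2: 2/1
a_1 = 1: 3/1
a_2 = 1: 5/2
a_3 = 1: 8/3

8/3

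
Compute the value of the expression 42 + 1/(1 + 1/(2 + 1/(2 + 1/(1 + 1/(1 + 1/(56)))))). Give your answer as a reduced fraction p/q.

41083/962

Work from the innermost term outward:
Start with 56.
1 + 1/(56/1) = 1 + 1/56 = 57/56
1 + 1/(57/56) = 1 + 56/57 = 113/57
2 + 1/(113/57) = 2 + 57/113 = 283/113
2 + 1/(283/113) = 2 + 113/283 = 679/283
1 + 1/(679/283) = 1 + 283/679 = 962/679
42 + 1/(962/679) = 42 + 679/962 = 41083/962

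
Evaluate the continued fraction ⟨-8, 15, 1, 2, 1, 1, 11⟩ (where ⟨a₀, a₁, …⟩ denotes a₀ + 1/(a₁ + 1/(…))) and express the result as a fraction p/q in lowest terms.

Start with 11.
1 + 1/(11/1) = 1 + 1/11 = 12/11
1 + 1/(12/11) = 1 + 11/12 = 23/12
2 + 1/(23/12) = 2 + 12/23 = 58/23
1 + 1/(58/23) = 1 + 23/58 = 81/58
15 + 1/(81/58) = 15 + 58/81 = 1273/81
-8 + 1/(1273/81) = -8 + 81/1273 = -10103/1273

-10103/1273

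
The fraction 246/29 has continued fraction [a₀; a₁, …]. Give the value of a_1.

Apply division with remainder until the remainder is 0:
246 = 8·29 + 14, so a_0 = 8
29 = 2·14 + 1, so a_1 = 2

2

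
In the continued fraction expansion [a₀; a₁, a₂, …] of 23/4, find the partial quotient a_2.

3

⌊23/4⌋ = 5, remainder 3
⌊4/3⌋ = 1, remainder 1
⌊3/1⌋ = 3, remainder 0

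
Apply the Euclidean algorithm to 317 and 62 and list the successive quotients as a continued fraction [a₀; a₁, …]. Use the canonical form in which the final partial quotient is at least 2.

[5; 8, 1, 6]

317 ÷ 62 → quotient 5, remainder 7
62 ÷ 7 → quotient 8, remainder 6
7 ÷ 6 → quotient 1, remainder 1
6 ÷ 1 → quotient 6, remainder 0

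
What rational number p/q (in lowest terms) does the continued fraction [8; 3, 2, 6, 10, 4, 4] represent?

65888/7949

Start with 4.
4 + 1/(4/1) = 4 + 1/4 = 17/4
10 + 1/(17/4) = 10 + 4/17 = 174/17
6 + 1/(174/17) = 6 + 17/174 = 1061/174
2 + 1/(1061/174) = 2 + 174/1061 = 2296/1061
3 + 1/(2296/1061) = 3 + 1061/2296 = 7949/2296
8 + 1/(7949/2296) = 8 + 2296/7949 = 65888/7949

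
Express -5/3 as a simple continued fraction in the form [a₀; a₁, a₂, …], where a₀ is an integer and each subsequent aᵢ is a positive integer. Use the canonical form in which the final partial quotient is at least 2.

[-2; 3]

⌊-5/3⌋ = -2, remainder 1
⌊3/1⌋ = 3, remainder 0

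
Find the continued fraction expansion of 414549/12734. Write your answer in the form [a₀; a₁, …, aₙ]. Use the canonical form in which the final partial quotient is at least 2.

Run the Euclidean algorithm, recording each quotient:
⌊414549/12734⌋ = 32, remainder 7061
⌊12734/7061⌋ = 1, remainder 5673
⌊7061/5673⌋ = 1, remainder 1388
⌊5673/1388⌋ = 4, remainder 121
⌊1388/121⌋ = 11, remainder 57
⌊121/57⌋ = 2, remainder 7
⌊57/7⌋ = 8, remainder 1
⌊7/1⌋ = 7, remainder 0

[32; 1, 1, 4, 11, 2, 8, 7]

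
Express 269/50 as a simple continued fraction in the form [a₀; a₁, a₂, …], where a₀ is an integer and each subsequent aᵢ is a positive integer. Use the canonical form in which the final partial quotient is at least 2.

Apply division with remainder until the remainder is 0:
⌊269/50⌋ = 5, remainder 19
⌊50/19⌋ = 2, remainder 12
⌊19/12⌋ = 1, remainder 7
⌊12/7⌋ = 1, remainder 5
⌊7/5⌋ = 1, remainder 2
⌊5/2⌋ = 2, remainder 1
⌊2/1⌋ = 2, remainder 0

[5; 2, 1, 1, 1, 2, 2]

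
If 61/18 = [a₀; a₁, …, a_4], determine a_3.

1

61 ÷ 18 → quotient 3, remainder 7
18 ÷ 7 → quotient 2, remainder 4
7 ÷ 4 → quotient 1, remainder 3
4 ÷ 3 → quotient 1, remainder 1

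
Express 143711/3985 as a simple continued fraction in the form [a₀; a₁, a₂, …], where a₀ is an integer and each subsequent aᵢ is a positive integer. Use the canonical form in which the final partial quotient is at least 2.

⌊143711/3985⌋ = 36, remainder 251
⌊3985/251⌋ = 15, remainder 220
⌊251/220⌋ = 1, remainder 31
⌊220/31⌋ = 7, remainder 3
⌊31/3⌋ = 10, remainder 1
⌊3/1⌋ = 3, remainder 0

[36; 15, 1, 7, 10, 3]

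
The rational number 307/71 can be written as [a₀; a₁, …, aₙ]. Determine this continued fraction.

Apply division with remainder until the remainder is 0:
307 ÷ 71 → quotient 4, remainder 23
71 ÷ 23 → quotient 3, remainder 2
23 ÷ 2 → quotient 11, remainder 1
2 ÷ 1 → quotient 2, remainder 0

[4; 3, 11, 2]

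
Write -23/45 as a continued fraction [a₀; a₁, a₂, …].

[-1; 2, 22]

⌊-23/45⌋ = -1, remainder 22
⌊45/22⌋ = 2, remainder 1
⌊22/1⌋ = 22, remainder 0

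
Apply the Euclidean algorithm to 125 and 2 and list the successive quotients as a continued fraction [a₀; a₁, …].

Run the Euclidean algorithm, recording each quotient:
125 = 62·2 + 1, so a_0 = 62
2 = 2·1 + 0, so a_1 = 2

[62; 2]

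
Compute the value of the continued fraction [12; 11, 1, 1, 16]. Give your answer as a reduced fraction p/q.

4593/380

Start with 16.
1 + 1/(16/1) = 1 + 1/16 = 17/16
1 + 1/(17/16) = 1 + 16/17 = 33/17
11 + 1/(33/17) = 11 + 17/33 = 380/33
12 + 1/(380/33) = 12 + 33/380 = 4593/380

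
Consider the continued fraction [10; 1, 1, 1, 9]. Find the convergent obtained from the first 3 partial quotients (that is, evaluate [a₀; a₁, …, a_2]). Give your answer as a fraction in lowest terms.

Start with 1.
1 + 1/(1/1) = 1 + 1/1 = 2/1
10 + 1/(2/1) = 10 + 1/2 = 21/2

21/2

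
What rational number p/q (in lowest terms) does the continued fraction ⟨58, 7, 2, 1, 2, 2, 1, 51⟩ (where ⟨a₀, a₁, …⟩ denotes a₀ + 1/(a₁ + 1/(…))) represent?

Compute successive convergents:
a_0 = 58: 58/1
a_1 = 7: 407/7
a_2 = 2: 872/15
a_3 = 1: 1279/22
a_4 = 2: 3430/59
a_5 = 2: 8139/140
a_6 = 1: 11569/199
a_7 = 51: 598158/10289

598158/10289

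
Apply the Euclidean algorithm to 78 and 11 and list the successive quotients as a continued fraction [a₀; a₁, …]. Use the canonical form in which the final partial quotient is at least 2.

[7; 11]

⌊78/11⌋ = 7, remainder 1
⌊11/1⌋ = 11, remainder 0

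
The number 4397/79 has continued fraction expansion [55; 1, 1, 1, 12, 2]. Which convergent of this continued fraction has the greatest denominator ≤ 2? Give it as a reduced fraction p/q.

a_0 = 55: 55/1  (≤ bound)
a_1 = 1: 56/1  (≤ bound)
a_2 = 1: 111/2  (≤ bound)
a_3 = 1: 167/3  (> 2, stop)

111/2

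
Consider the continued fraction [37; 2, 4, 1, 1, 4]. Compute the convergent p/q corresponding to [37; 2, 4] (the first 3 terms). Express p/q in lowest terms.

a_0 = 37: 37/1
a_1 = 2: 75/2
a_2 = 4: 337/9

337/9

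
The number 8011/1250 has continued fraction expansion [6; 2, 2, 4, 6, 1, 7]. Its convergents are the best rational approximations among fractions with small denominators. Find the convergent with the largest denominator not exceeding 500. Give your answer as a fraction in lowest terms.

a_0 = 6: 6/1  (≤ bound)
a_1 = 2: 13/2  (≤ bound)
a_2 = 2: 32/5  (≤ bound)
a_3 = 4: 141/22  (≤ bound)
a_4 = 6: 878/137  (≤ bound)
a_5 = 1: 1019/159  (≤ bound)
a_6 = 7: 8011/1250  (> 500, stop)

1019/159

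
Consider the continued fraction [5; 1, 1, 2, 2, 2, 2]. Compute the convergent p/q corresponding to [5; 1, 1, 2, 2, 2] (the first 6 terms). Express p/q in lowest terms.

a_0 = 5: 5/1
a_1 = 1: 6/1
a_2 = 1: 11/2
a_3 = 2: 28/5
a_4 = 2: 67/12
a_5 = 2: 162/29

162/29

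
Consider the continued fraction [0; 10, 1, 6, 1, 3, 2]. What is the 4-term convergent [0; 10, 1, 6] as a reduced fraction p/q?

Starting at the tail and folding back:
Start with 6.
1 + 1/(6/1) = 1 + 1/6 = 7/6
10 + 1/(7/6) = 10 + 6/7 = 76/7
0 + 1/(76/7) = 0 + 7/76 = 7/76

7/76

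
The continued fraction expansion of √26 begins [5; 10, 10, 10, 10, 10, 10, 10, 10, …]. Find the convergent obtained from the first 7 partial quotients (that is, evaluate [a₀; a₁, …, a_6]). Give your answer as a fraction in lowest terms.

Start with 10.
10 + 1/(10/1) = 10 + 1/10 = 101/10
10 + 1/(101/10) = 10 + 10/101 = 1020/101
10 + 1/(1020/101) = 10 + 101/1020 = 10301/1020
10 + 1/(10301/1020) = 10 + 1020/10301 = 104030/10301
10 + 1/(104030/10301) = 10 + 10301/104030 = 1050601/104030
5 + 1/(1050601/104030) = 5 + 104030/1050601 = 5357035/1050601

5357035/1050601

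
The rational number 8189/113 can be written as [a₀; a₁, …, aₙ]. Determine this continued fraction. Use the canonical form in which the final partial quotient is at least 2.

8189 ÷ 113 → quotient 72, remainder 53
113 ÷ 53 → quotient 2, remainder 7
53 ÷ 7 → quotient 7, remainder 4
7 ÷ 4 → quotient 1, remainder 3
4 ÷ 3 → quotient 1, remainder 1
3 ÷ 1 → quotient 3, remainder 0

[72; 2, 7, 1, 1, 3]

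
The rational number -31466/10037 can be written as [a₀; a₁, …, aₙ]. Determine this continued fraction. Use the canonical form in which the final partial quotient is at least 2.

[-4; 1, 6, 2, 2, 5, 50]

Apply division with remainder until the remainder is 0:
⌊-31466/10037⌋ = -4, remainder 8682
⌊10037/8682⌋ = 1, remainder 1355
⌊8682/1355⌋ = 6, remainder 552
⌊1355/552⌋ = 2, remainder 251
⌊552/251⌋ = 2, remainder 50
⌊251/50⌋ = 5, remainder 1
⌊50/1⌋ = 50, remainder 0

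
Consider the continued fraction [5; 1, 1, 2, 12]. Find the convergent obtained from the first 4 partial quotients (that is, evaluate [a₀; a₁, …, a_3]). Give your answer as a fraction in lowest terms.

28/5

a_0 = 5: 5/1
a_1 = 1: 6/1
a_2 = 1: 11/2
a_3 = 2: 28/5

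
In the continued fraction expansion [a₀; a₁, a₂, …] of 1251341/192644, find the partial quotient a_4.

1251341 ÷ 192644 → quotient 6, remainder 95477
192644 ÷ 95477 → quotient 2, remainder 1690
95477 ÷ 1690 → quotient 56, remainder 837
1690 ÷ 837 → quotient 2, remainder 16
837 ÷ 16 → quotient 52, remainder 5

52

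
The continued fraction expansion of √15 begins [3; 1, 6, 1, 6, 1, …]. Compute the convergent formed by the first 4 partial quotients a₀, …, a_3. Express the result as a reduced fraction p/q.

Compute successive convergents:
a_0 = 3: 3/1
a_1 = 1: 4/1
a_2 = 6: 27/7
a_3 = 1: 31/8

31/8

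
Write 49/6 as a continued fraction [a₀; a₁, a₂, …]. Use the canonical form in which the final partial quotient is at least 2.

[8; 6]

⌊49/6⌋ = 8, remainder 1
⌊6/1⌋ = 6, remainder 0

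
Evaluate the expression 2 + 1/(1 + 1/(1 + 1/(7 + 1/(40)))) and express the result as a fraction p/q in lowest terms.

Build up convergents one term at a time:
a_0 = 2: 2/1
a_1 = 1: 3/1
a_2 = 1: 5/2
a_3 = 7: 38/15
a_4 = 40: 1525/602

1525/602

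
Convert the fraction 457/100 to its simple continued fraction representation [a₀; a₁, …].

[4; 1, 1, 3, 14]

457 ÷ 100 → quotient 4, remainder 57
100 ÷ 57 → quotient 1, remainder 43
57 ÷ 43 → quotient 1, remainder 14
43 ÷ 14 → quotient 3, remainder 1
14 ÷ 1 → quotient 14, remainder 0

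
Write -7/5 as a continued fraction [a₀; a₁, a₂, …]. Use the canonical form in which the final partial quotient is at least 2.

[-2; 1, 1, 2]

Apply division with remainder until the remainder is 0:
-7 ÷ 5 → quotient -2, remainder 3
5 ÷ 3 → quotient 1, remainder 2
3 ÷ 2 → quotient 1, remainder 1
2 ÷ 1 → quotient 2, remainder 0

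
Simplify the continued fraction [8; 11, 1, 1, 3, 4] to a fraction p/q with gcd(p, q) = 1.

a_0 = 8: 8/1
a_1 = 11: 89/11
a_2 = 1: 97/12
a_3 = 1: 186/23
a_4 = 3: 655/81
a_5 = 4: 2806/347

2806/347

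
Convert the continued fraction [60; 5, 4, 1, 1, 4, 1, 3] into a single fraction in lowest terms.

60011/997

Work from the innermost term outward:
Start with 3.
1 + 1/(3/1) = 1 + 1/3 = 4/3
4 + 1/(4/3) = 4 + 3/4 = 19/4
1 + 1/(19/4) = 1 + 4/19 = 23/19
1 + 1/(23/19) = 1 + 19/23 = 42/23
4 + 1/(42/23) = 4 + 23/42 = 191/42
5 + 1/(191/42) = 5 + 42/191 = 997/191
60 + 1/(997/191) = 60 + 191/997 = 60011/997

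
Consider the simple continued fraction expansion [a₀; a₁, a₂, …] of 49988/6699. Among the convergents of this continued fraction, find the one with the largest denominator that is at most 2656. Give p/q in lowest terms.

List convergents until the denominator exceeds the bound:
a_0 = 7: 7/1  (≤ bound)
a_1 = 2: 15/2  (≤ bound)
a_2 = 6: 97/13  (≤ bound)
a_3 = 12: 1179/158  (≤ bound)
a_4 = 2: 2455/329  (≤ bound)
a_5 = 2: 6089/816  (≤ bound)
a_6 = 2: 14633/1961  (≤ bound)
a_7 = 3: 49988/6699  (> 2656, stop)

14633/1961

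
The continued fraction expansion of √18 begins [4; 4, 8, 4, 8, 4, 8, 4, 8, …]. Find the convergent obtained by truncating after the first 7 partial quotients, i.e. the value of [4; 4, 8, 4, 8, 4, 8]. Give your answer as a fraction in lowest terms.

161564/38081

Start with 8.
4 + 1/(8/1) = 4 + 1/8 = 33/8
8 + 1/(33/8) = 8 + 8/33 = 272/33
4 + 1/(272/33) = 4 + 33/272 = 1121/272
8 + 1/(1121/272) = 8 + 272/1121 = 9240/1121
4 + 1/(9240/1121) = 4 + 1121/9240 = 38081/9240
4 + 1/(38081/9240) = 4 + 9240/38081 = 161564/38081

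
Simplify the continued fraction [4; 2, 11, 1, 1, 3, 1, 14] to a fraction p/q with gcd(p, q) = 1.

Build up convergents one term at a time:
a_0 = 4: 4/1
a_1 = 2: 9/2
a_2 = 11: 103/23
a_3 = 1: 112/25
a_4 = 1: 215/48
a_5 = 3: 757/169
a_6 = 1: 972/217
a_7 = 14: 14365/3207

14365/3207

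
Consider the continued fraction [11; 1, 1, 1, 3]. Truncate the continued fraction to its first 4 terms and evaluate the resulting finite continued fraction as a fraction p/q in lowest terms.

35/3

a_0 = 11: 11/1
a_1 = 1: 12/1
a_2 = 1: 23/2
a_3 = 1: 35/3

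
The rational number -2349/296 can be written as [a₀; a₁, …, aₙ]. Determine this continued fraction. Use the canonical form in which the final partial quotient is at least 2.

⌊-2349/296⌋ = -8, remainder 19
⌊296/19⌋ = 15, remainder 11
⌊19/11⌋ = 1, remainder 8
⌊11/8⌋ = 1, remainder 3
⌊8/3⌋ = 2, remainder 2
⌊3/2⌋ = 1, remainder 1
⌊2/1⌋ = 2, remainder 0

[-8; 15, 1, 1, 2, 1, 2]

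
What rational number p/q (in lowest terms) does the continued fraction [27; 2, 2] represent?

137/5

Start with 2.
2 + 1/(2/1) = 2 + 1/2 = 5/2
27 + 1/(5/2) = 27 + 2/5 = 137/5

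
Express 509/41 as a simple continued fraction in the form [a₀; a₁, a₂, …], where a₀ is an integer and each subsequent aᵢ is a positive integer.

[12; 2, 2, 2, 3]

509 = 12·41 + 17, so a_0 = 12
41 = 2·17 + 7, so a_1 = 2
17 = 2·7 + 3, so a_2 = 2
7 = 2·3 + 1, so a_3 = 2
3 = 3·1 + 0, so a_4 = 3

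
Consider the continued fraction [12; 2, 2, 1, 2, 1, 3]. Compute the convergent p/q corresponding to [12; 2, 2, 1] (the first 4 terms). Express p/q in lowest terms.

Start with 1.
2 + 1/(1/1) = 2 + 1/1 = 3/1
2 + 1/(3/1) = 2 + 1/3 = 7/3
12 + 1/(7/3) = 12 + 3/7 = 87/7

87/7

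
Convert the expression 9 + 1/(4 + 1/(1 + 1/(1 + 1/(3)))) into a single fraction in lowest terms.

a_0 = 9: 9/1
a_1 = 4: 37/4
a_2 = 1: 46/5
a_3 = 1: 83/9
a_4 = 3: 295/32

295/32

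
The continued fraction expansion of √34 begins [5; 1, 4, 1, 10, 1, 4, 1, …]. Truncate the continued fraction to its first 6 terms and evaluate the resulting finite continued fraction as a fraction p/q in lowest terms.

Start with 1.
10 + 1/(1/1) = 10 + 1/1 = 11/1
1 + 1/(11/1) = 1 + 1/11 = 12/11
4 + 1/(12/11) = 4 + 11/12 = 59/12
1 + 1/(59/12) = 1 + 12/59 = 71/59
5 + 1/(71/59) = 5 + 59/71 = 414/71

414/71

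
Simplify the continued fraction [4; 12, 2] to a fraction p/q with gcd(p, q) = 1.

Start with 2.
12 + 1/(2/1) = 12 + 1/2 = 25/2
4 + 1/(25/2) = 4 + 2/25 = 102/25

102/25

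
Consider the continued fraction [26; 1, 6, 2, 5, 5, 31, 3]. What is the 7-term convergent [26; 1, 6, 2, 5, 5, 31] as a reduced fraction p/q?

356161/13257

Start with 31.
5 + 1/(31/1) = 5 + 1/31 = 156/31
5 + 1/(156/31) = 5 + 31/156 = 811/156
2 + 1/(811/156) = 2 + 156/811 = 1778/811
6 + 1/(1778/811) = 6 + 811/1778 = 11479/1778
1 + 1/(11479/1778) = 1 + 1778/11479 = 13257/11479
26 + 1/(13257/11479) = 26 + 11479/13257 = 356161/13257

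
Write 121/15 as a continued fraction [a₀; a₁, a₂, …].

Apply division with remainder until the remainder is 0:
121 = 8·15 + 1, so a_0 = 8
15 = 15·1 + 0, so a_1 = 15

[8; 15]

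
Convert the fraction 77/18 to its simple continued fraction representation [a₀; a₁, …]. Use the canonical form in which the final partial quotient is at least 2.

[4; 3, 1, 1, 2]

Run the Euclidean algorithm, recording each quotient:
77 ÷ 18 → quotient 4, remainder 5
18 ÷ 5 → quotient 3, remainder 3
5 ÷ 3 → quotient 1, remainder 2
3 ÷ 2 → quotient 1, remainder 1
2 ÷ 1 → quotient 2, remainder 0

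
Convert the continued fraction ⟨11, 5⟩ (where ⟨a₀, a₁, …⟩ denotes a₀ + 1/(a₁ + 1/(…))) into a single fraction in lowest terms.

56/5

Collapse the nested fraction from the inside out:
Start with 5.
11 + 1/(5/1) = 11 + 1/5 = 56/5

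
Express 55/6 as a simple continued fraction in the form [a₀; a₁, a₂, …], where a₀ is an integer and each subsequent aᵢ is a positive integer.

Repeatedly divide and take the remainder:
55 = 9·6 + 1, so a_0 = 9
6 = 6·1 + 0, so a_1 = 6

[9; 6]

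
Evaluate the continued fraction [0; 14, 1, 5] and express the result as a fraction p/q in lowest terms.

Starting at the tail and folding back:
Start with 5.
1 + 1/(5/1) = 1 + 1/5 = 6/5
14 + 1/(6/5) = 14 + 5/6 = 89/6
0 + 1/(89/6) = 0 + 6/89 = 6/89

6/89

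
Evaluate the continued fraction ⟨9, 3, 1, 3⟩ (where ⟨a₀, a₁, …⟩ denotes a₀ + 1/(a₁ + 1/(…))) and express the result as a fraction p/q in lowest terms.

139/15

Start with 3.
1 + 1/(3/1) = 1 + 1/3 = 4/3
3 + 1/(4/3) = 3 + 3/4 = 15/4
9 + 1/(15/4) = 9 + 4/15 = 139/15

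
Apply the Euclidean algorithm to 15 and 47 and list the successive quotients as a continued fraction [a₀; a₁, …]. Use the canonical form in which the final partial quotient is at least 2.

[0; 3, 7, 2]

Run the Euclidean algorithm, recording each quotient:
15 ÷ 47 → quotient 0, remainder 15
47 ÷ 15 → quotient 3, remainder 2
15 ÷ 2 → quotient 7, remainder 1
2 ÷ 1 → quotient 2, remainder 0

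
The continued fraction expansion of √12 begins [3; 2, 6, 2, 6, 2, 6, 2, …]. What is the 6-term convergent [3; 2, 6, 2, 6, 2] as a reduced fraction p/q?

Start with 2.
6 + 1/(2/1) = 6 + 1/2 = 13/2
2 + 1/(13/2) = 2 + 2/13 = 28/13
6 + 1/(28/13) = 6 + 13/28 = 181/28
2 + 1/(181/28) = 2 + 28/181 = 390/181
3 + 1/(390/181) = 3 + 181/390 = 1351/390

1351/390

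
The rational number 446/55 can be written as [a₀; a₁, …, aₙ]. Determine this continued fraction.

Apply division with remainder until the remainder is 0:
⌊446/55⌋ = 8, remainder 6
⌊55/6⌋ = 9, remainder 1
⌊6/1⌋ = 6, remainder 0

[8; 9, 6]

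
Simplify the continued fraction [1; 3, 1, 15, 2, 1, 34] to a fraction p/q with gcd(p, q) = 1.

8391/6692

a_0 = 1: 1/1
a_1 = 3: 4/3
a_2 = 1: 5/4
a_3 = 15: 79/63
a_4 = 2: 163/130
a_5 = 1: 242/193
a_6 = 34: 8391/6692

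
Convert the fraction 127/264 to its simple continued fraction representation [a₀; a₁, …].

[0; 2, 12, 1, 2, 3]

Apply division with remainder until the remainder is 0:
⌊127/264⌋ = 0, remainder 127
⌊264/127⌋ = 2, remainder 10
⌊127/10⌋ = 12, remainder 7
⌊10/7⌋ = 1, remainder 3
⌊7/3⌋ = 2, remainder 1
⌊3/1⌋ = 3, remainder 0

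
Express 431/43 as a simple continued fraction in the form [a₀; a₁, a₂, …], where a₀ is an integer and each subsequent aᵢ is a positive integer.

431 = 10·43 + 1, so a_0 = 10
43 = 43·1 + 0, so a_1 = 43

[10; 43]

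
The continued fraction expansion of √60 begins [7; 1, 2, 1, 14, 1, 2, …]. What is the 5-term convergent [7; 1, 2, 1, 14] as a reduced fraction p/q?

457/59

Collapse the nested fraction from the inside out:
Start with 14.
1 + 1/(14/1) = 1 + 1/14 = 15/14
2 + 1/(15/14) = 2 + 14/15 = 44/15
1 + 1/(44/15) = 1 + 15/44 = 59/44
7 + 1/(59/44) = 7 + 44/59 = 457/59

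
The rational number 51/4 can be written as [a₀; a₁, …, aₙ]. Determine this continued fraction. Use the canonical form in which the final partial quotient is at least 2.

[12; 1, 3]

51 = 12·4 + 3, so a_0 = 12
4 = 1·3 + 1, so a_1 = 1
3 = 3·1 + 0, so a_2 = 3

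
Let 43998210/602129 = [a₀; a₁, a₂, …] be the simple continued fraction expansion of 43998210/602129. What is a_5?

43998210 = 73·602129 + 42793, so a_0 = 73
602129 = 14·42793 + 3027, so a_1 = 14
42793 = 14·3027 + 415, so a_2 = 14
3027 = 7·415 + 122, so a_3 = 7
415 = 3·122 + 49, so a_4 = 3
122 = 2·49 + 24, so a_5 = 2

2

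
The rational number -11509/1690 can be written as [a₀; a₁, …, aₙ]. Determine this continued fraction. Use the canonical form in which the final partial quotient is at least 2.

Repeatedly divide and take the remainder:
-11509 = -7·1690 + 321, so a_0 = -7
1690 = 5·321 + 85, so a_1 = 5
321 = 3·85 + 66, so a_2 = 3
85 = 1·66 + 19, so a_3 = 1
66 = 3·19 + 9, so a_4 = 3
19 = 2·9 + 1, so a_5 = 2
9 = 9·1 + 0, so a_6 = 9

[-7; 5, 3, 1, 3, 2, 9]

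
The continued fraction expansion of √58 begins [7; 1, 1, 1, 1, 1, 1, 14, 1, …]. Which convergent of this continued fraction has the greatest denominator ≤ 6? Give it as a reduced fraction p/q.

List convergents until the denominator exceeds the bound:
a_0 = 7: 7/1  (≤ bound)
a_1 = 1: 8/1  (≤ bound)
a_2 = 1: 15/2  (≤ bound)
a_3 = 1: 23/3  (≤ bound)
a_4 = 1: 38/5  (≤ bound)
a_5 = 1: 61/8  (> 6, stop)

38/5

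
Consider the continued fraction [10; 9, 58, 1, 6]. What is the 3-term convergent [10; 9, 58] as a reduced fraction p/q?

Start with 58.
9 + 1/(58/1) = 9 + 1/58 = 523/58
10 + 1/(523/58) = 10 + 58/523 = 5288/523

5288/523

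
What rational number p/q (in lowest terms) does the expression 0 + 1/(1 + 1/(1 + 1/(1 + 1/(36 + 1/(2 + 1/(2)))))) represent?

Collapse the nested fraction from the inside out:
Start with 2.
2 + 1/(2/1) = 2 + 1/2 = 5/2
36 + 1/(5/2) = 36 + 2/5 = 182/5
1 + 1/(182/5) = 1 + 5/182 = 187/182
1 + 1/(187/182) = 1 + 182/187 = 369/187
1 + 1/(369/187) = 1 + 187/369 = 556/369
0 + 1/(556/369) = 0 + 369/556 = 369/556

369/556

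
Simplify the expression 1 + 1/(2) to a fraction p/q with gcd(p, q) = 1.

3/2

Compute successive convergents:
a_0 = 1: 1/1
a_1 = 2: 3/2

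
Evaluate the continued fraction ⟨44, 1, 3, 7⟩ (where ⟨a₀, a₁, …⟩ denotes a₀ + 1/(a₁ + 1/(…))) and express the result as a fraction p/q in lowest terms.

Build up convergents one term at a time:
a_0 = 44: 44/1
a_1 = 1: 45/1
a_2 = 3: 179/4
a_3 = 7: 1298/29

1298/29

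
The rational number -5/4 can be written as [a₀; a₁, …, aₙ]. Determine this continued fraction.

[-2; 1, 3]

⌊-5/4⌋ = -2, remainder 3
⌊4/3⌋ = 1, remainder 1
⌊3/1⌋ = 3, remainder 0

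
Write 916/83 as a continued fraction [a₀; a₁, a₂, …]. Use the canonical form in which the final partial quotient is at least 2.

[11; 27, 1, 2]

916 ÷ 83 → quotient 11, remainder 3
83 ÷ 3 → quotient 27, remainder 2
3 ÷ 2 → quotient 1, remainder 1
2 ÷ 1 → quotient 2, remainder 0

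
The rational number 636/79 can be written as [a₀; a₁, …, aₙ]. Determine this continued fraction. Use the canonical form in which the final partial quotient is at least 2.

⌊636/79⌋ = 8, remainder 4
⌊79/4⌋ = 19, remainder 3
⌊4/3⌋ = 1, remainder 1
⌊3/1⌋ = 3, remainder 0

[8; 19, 1, 3]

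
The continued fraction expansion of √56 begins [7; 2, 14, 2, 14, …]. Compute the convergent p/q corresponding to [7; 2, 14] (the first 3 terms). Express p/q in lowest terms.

Starting at the tail and folding back:
Start with 14.
2 + 1/(14/1) = 2 + 1/14 = 29/14
7 + 1/(29/14) = 7 + 14/29 = 217/29

217/29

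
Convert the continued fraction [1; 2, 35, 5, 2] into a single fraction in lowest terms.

1172/785

Start with 2.
5 + 1/(2/1) = 5 + 1/2 = 11/2
35 + 1/(11/2) = 35 + 2/11 = 387/11
2 + 1/(387/11) = 2 + 11/387 = 785/387
1 + 1/(785/387) = 1 + 387/785 = 1172/785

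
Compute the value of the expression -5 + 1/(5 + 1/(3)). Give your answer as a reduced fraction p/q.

Build up convergents one term at a time:
a_0 = -5: -5/1
a_1 = 5: -24/5
a_2 = 3: -77/16

-77/16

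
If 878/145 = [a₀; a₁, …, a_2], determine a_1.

18

⌊878/145⌋ = 6, remainder 8
⌊145/8⌋ = 18, remainder 1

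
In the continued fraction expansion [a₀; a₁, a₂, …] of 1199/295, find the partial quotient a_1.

Apply division with remainder until the remainder is 0:
1199 = 4·295 + 19, so a_0 = 4
295 = 15·19 + 10, so a_1 = 15

15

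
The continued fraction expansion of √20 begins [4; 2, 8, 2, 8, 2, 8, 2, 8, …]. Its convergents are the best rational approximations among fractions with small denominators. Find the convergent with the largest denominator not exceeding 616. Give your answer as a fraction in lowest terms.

a_0 = 4: 4/1  (≤ bound)
a_1 = 2: 9/2  (≤ bound)
a_2 = 8: 76/17  (≤ bound)
a_3 = 2: 161/36  (≤ bound)
a_4 = 8: 1364/305  (≤ bound)
a_5 = 2: 2889/646  (> 616, stop)

1364/305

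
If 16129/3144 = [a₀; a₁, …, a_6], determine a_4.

5

16129 = 5·3144 + 409, so a_0 = 5
3144 = 7·409 + 281, so a_1 = 7
409 = 1·281 + 128, so a_2 = 1
281 = 2·128 + 25, so a_3 = 2
128 = 5·25 + 3, so a_4 = 5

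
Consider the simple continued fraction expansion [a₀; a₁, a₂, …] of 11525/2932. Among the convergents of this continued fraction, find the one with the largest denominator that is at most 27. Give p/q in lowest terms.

55/14

a_0 = 3: 3/1  (≤ bound)
a_1 = 1: 4/1  (≤ bound)
a_2 = 13: 55/14  (≤ bound)
a_3 = 2: 114/29  (> 27, stop)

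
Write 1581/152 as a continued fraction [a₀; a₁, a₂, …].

Apply division with remainder until the remainder is 0:
1581 ÷ 152 → quotient 10, remainder 61
152 ÷ 61 → quotient 2, remainder 30
61 ÷ 30 → quotient 2, remainder 1
30 ÷ 1 → quotient 30, remainder 0

[10; 2, 2, 30]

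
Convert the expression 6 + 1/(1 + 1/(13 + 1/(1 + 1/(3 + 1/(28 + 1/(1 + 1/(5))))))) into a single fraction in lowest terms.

71381/10297

Start with 5.
1 + 1/(5/1) = 1 + 1/5 = 6/5
28 + 1/(6/5) = 28 + 5/6 = 173/6
3 + 1/(173/6) = 3 + 6/173 = 525/173
1 + 1/(525/173) = 1 + 173/525 = 698/525
13 + 1/(698/525) = 13 + 525/698 = 9599/698
1 + 1/(9599/698) = 1 + 698/9599 = 10297/9599
6 + 1/(10297/9599) = 6 + 9599/10297 = 71381/10297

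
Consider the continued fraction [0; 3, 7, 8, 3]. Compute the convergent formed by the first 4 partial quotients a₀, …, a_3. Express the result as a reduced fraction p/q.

57/179

Compute successive convergents:
a_0 = 0: 0/1
a_1 = 3: 1/3
a_2 = 7: 7/22
a_3 = 8: 57/179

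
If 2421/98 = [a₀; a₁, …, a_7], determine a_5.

2421 ÷ 98 → quotient 24, remainder 69
98 ÷ 69 → quotient 1, remainder 29
69 ÷ 29 → quotient 2, remainder 11
29 ÷ 11 → quotient 2, remainder 7
11 ÷ 7 → quotient 1, remainder 4
7 ÷ 4 → quotient 1, remainder 3

1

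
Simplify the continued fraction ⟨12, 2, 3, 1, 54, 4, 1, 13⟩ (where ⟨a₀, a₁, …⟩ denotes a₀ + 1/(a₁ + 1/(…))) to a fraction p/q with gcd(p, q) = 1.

Start with 13.
1 + 1/(13/1) = 1 + 1/13 = 14/13
4 + 1/(14/13) = 4 + 13/14 = 69/14
54 + 1/(69/14) = 54 + 14/69 = 3740/69
1 + 1/(3740/69) = 1 + 69/3740 = 3809/3740
3 + 1/(3809/3740) = 3 + 3740/3809 = 15167/3809
2 + 1/(15167/3809) = 2 + 3809/15167 = 34143/15167
12 + 1/(34143/15167) = 12 + 15167/34143 = 424883/34143

424883/34143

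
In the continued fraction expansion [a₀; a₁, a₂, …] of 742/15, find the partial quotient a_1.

Run the Euclidean algorithm, recording each quotient:
⌊742/15⌋ = 49, remainder 7
⌊15/7⌋ = 2, remainder 1

2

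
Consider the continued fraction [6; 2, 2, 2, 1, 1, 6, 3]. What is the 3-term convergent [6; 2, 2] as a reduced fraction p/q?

a_0 = 6: 6/1
a_1 = 2: 13/2
a_2 = 2: 32/5

32/5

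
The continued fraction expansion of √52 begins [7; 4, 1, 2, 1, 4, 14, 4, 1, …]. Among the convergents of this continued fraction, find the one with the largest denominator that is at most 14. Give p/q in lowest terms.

101/14

List convergents until the denominator exceeds the bound:
a_0 = 7: 7/1  (≤ bound)
a_1 = 4: 29/4  (≤ bound)
a_2 = 1: 36/5  (≤ bound)
a_3 = 2: 101/14  (≤ bound)
a_4 = 1: 137/19  (> 14, stop)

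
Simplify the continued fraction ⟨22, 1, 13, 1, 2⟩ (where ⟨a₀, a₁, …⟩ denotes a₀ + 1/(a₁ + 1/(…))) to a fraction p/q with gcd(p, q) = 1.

1009/44

Use the convergent recurrence hₖ = aₖ·hₖ₋₁ + hₖ₋₂ (and likewise for the denominators kₖ):
a_0 = 22: 22/1
a_1 = 1: 23/1
a_2 = 13: 321/14
a_3 = 1: 344/15
a_4 = 2: 1009/44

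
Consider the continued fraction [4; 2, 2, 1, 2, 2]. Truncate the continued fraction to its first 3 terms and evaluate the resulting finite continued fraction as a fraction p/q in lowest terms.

Work from the innermost term outward:
Start with 2.
2 + 1/(2/1) = 2 + 1/2 = 5/2
4 + 1/(5/2) = 4 + 2/5 = 22/5

22/5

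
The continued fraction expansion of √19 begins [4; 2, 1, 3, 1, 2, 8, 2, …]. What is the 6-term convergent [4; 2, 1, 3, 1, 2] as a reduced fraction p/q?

170/39

Start with 2.
1 + 1/(2/1) = 1 + 1/2 = 3/2
3 + 1/(3/2) = 3 + 2/3 = 11/3
1 + 1/(11/3) = 1 + 3/11 = 14/11
2 + 1/(14/11) = 2 + 11/14 = 39/14
4 + 1/(39/14) = 4 + 14/39 = 170/39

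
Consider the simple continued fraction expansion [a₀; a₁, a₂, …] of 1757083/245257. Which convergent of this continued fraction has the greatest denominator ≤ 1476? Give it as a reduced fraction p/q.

1483/207

List convergents until the denominator exceeds the bound:
a_0 = 7: 7/1  (≤ bound)
a_1 = 6: 43/6  (≤ bound)
a_2 = 11: 480/67  (≤ bound)
a_3 = 2: 1003/140  (≤ bound)
a_4 = 1: 1483/207  (≤ bound)
a_5 = 23: 35112/4901  (> 1476, stop)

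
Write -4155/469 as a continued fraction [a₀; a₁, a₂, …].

[-9; 7, 9, 2, 3]

⌊-4155/469⌋ = -9, remainder 66
⌊469/66⌋ = 7, remainder 7
⌊66/7⌋ = 9, remainder 3
⌊7/3⌋ = 2, remainder 1
⌊3/1⌋ = 3, remainder 0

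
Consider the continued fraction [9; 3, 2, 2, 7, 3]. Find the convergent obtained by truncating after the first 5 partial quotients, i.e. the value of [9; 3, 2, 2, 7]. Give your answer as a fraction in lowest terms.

1171/126

Start with 7.
2 + 1/(7/1) = 2 + 1/7 = 15/7
2 + 1/(15/7) = 2 + 7/15 = 37/15
3 + 1/(37/15) = 3 + 15/37 = 126/37
9 + 1/(126/37) = 9 + 37/126 = 1171/126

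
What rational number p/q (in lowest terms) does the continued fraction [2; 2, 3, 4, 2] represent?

163/67

Collapse the nested fraction from the inside out:
Start with 2.
4 + 1/(2/1) = 4 + 1/2 = 9/2
3 + 1/(9/2) = 3 + 2/9 = 29/9
2 + 1/(29/9) = 2 + 9/29 = 67/29
2 + 1/(67/29) = 2 + 29/67 = 163/67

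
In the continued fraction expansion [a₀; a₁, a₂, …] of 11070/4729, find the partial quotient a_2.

1

11070 ÷ 4729 → quotient 2, remainder 1612
4729 ÷ 1612 → quotient 2, remainder 1505
1612 ÷ 1505 → quotient 1, remainder 107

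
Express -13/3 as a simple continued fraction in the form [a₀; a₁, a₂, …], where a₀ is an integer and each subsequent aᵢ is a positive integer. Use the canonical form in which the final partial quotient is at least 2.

Repeatedly divide and take the remainder:
-13 = -5·3 + 2, so a_0 = -5
3 = 1·2 + 1, so a_1 = 1
2 = 2·1 + 0, so a_2 = 2

[-5; 1, 2]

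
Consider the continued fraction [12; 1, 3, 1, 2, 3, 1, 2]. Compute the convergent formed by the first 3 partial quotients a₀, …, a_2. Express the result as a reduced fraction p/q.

Start with 3.
1 + 1/(3/1) = 1 + 1/3 = 4/3
12 + 1/(4/3) = 12 + 3/4 = 51/4

51/4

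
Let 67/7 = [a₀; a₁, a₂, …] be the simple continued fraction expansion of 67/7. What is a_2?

1

67 ÷ 7 → quotient 9, remainder 4
7 ÷ 4 → quotient 1, remainder 3
4 ÷ 3 → quotient 1, remainder 1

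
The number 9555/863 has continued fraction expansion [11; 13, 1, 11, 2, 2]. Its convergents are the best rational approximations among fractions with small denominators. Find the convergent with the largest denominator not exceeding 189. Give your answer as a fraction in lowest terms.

List convergents until the denominator exceeds the bound:
a_0 = 11: 11/1  (≤ bound)
a_1 = 13: 144/13  (≤ bound)
a_2 = 1: 155/14  (≤ bound)
a_3 = 11: 1849/167  (≤ bound)
a_4 = 2: 3853/348  (> 189, stop)

1849/167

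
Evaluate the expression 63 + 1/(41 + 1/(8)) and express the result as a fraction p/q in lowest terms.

20735/329

Build up convergents one term at a time:
a_0 = 63: 63/1
a_1 = 41: 2584/41
a_2 = 8: 20735/329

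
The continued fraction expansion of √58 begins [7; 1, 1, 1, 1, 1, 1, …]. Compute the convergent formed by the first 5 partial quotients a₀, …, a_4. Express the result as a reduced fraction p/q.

38/5

Collapse the nested fraction from the inside out:
Start with 1.
1 + 1/(1/1) = 1 + 1/1 = 2/1
1 + 1/(2/1) = 1 + 1/2 = 3/2
1 + 1/(3/2) = 1 + 2/3 = 5/3
7 + 1/(5/3) = 7 + 3/5 = 38/5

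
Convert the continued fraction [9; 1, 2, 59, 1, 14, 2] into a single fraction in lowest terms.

54192/5605

Work from the innermost term outward:
Start with 2.
14 + 1/(2/1) = 14 + 1/2 = 29/2
1 + 1/(29/2) = 1 + 2/29 = 31/29
59 + 1/(31/29) = 59 + 29/31 = 1858/31
2 + 1/(1858/31) = 2 + 31/1858 = 3747/1858
1 + 1/(3747/1858) = 1 + 1858/3747 = 5605/3747
9 + 1/(5605/3747) = 9 + 3747/5605 = 54192/5605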